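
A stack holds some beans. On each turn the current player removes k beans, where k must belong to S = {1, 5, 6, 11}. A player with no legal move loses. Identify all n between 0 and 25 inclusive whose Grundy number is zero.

0, 2, 4, 12, 14, 16, 24

G(0) = 0
G(1) = mex{0} = 1
G(2) = mex{1} = 0
G(3) = mex{0} = 1
G(4) = mex{1} = 0
G(5) = mex{0,0} = 1
G(6) = mex{1,1,0} = 2
G(7) = mex{2,0,1} = 3
G(8) = mex{3,1,0} = 2
G(9) = mex{2,0,1} = 3
G(10) = mex{3,1,0} = 2
G(11) = mex{2,2,1,0} = 3
G(12) = mex{3,3,2,1} = 0
G(13) = mex{0,2,3,0} = 1
G(14) = mex{1,3,2,1} = 0
G(15) = mex{0,2,3,0} = 1
G(16) = mex{1,3,2,1} = 0
G(17) = mex{0,0,3,2} = 1
G(18) = mex{1,1,0,3} = 2
G(19) = mex{2,0,1,2} = 3
G(20) = mex{3,1,0,3} = 2
G(21) = mex{2,0,1,2} = 3
G(22) = mex{3,1,0,3} = 2
G(23) = mex{2,2,1,0} = 3
G(24) = mex{3,3,2,1} = 0
G(25) = mex{0,2,3,0} = 1
P-positions are exactly the n with G(n) = 0.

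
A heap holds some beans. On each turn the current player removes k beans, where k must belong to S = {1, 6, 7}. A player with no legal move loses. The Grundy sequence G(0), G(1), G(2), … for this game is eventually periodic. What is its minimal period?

12

n :  0  1  2  3  4  5  6  7  8  9 10 11 12 13 14 15 16 17 18 19 20 21 22 23 24 25
G :  0  1  0  1  0  1  2  3  2  3  2  3  0  1  0  1  0  1  2  3  2  3  2  3  0  1
G(n+12) = G(n) holds for n = 0,…,6 (a full window of length max(S) = 7), so the sequence is purely periodic with period 12.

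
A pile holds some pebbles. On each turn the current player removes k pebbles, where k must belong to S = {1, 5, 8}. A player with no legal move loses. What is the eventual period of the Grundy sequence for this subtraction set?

13

G(0) = 0
G(1) = mex{0} = 1
G(2) = mex{1} = 0
G(3) = mex{0} = 1
G(4) = mex{1} = 0
G(5) = mex{0,0} = 1
G(6) = mex{1,1} = 0
G(7) = mex{0,0} = 1
G(8) = mex{1,1,0} = 2
G(9) = mex{2,0,1} = 3
G(10) = mex{3,1,0} = 2
G(11) = mex{2,0,1} = 3
G(12) = mex{3,1,0} = 2
G(13) = mex{2,2,1} = 0
G(14) = mex{0,3,0} = 1
G(15) = mex{1,2,1} = 0
G(16) = mex{0,3,2} = 1
G(17) = mex{1,2,3} = 0
G(18) = mex{0,0,2} = 1
G(19) = mex{1,1,3} = 0
G(20) = mex{0,0,2} = 1
G(21) = mex{1,1,0} = 2
G(22) = mex{2,0,1} = 3
G(23) = mex{3,1,0} = 2
G(24) = mex{2,0,1} = 3
G(25) = mex{3,1,0} = 2
G(26) = mex{2,2,1} = 0
G(27) = mex{0,3,0} = 1
G(n+13) = G(n) holds for n = 0,…,7 (a full window of length max(S) = 8), so the sequence is purely periodic with period 13.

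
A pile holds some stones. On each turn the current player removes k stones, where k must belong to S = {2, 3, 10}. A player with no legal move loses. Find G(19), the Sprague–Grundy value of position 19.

1

n :  0  1  2  3  4  5  6  7  8  9 10 11 12 13 14 15 16 17 18 19
G :  0  0  1  1  2  0  0  1  1  2  2  3  0  0  1  1  2  0  0  1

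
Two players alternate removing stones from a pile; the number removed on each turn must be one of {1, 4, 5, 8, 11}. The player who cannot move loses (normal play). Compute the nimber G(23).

G(0) = 0
G(1) = mex{0} = 1
G(2) = mex{1} = 0
G(3) = mex{0} = 1
G(4) = mex{1,0} = 2
G(5) = mex{2,1,0} = 3
G(6) = mex{3,0,1} = 2
G(7) = mex{2,1,0} = 3
G(8) = mex{3,2,1,0} = 4
G(9) = mex{4,3,2,1} = 0
G(10) = mex{0,2,3,0} = 1
G(11) = mex{1,3,2,1,0} = 4
G(12) = mex{4,4,3,2,1} = 0
G(13) = mex{0,0,4,3,0} = 1
G(14) = mex{1,1,0,2,1} = 3
G(15) = mex{3,4,1,3,2} = 0
G(16) = mex{0,0,4,4,3} = 1
G(17) = mex{1,1,0,0,2} = 3
G(18) = mex{3,3,1,1,3} = 0
G(19) = mex{0,0,3,4,4} = 1
G(20) = mex{1,1,0,0,0} = 2
G(21) = mex{2,3,1,1,1} = 0
G(22) = mex{0,0,3,3,4} = 1
G(23) = mex{1,1,0,0,0} = 2

2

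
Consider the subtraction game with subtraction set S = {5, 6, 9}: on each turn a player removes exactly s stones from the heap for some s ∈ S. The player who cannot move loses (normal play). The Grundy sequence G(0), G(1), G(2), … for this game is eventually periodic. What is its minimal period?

14

n :  0  1  2  3  4  5  6  7  8  9 10 11 12 13 14 15 16 17 18 19 20 21 22 23 24 25 26 27 28 29
G :  0  0  0  0  0  1  1  1  1  1  2  2  2  2  0  0  0  0  0  1  1  1  1  1  2  2  2  2  0  0
G(n+14) = G(n) holds for n = 0,…,8 (a full window of length max(S) = 9), so the sequence is purely periodic with period 14.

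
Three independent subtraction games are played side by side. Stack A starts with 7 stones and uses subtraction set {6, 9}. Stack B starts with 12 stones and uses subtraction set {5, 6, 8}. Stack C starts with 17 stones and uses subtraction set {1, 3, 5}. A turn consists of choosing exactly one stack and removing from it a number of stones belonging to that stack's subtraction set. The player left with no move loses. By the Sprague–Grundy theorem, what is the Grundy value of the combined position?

Stack A, S = {6, 9}:
G(0) = 0
G(1) = mex{} = 0
G(2) = mex{} = 0
G(3) = mex{} = 0
G(4) = mex{} = 0
G(5) = mex{} = 0
G(6) = mex{0} = 1
G(7) = mex{0} = 1
G_A(7) = 1.
Stack B, S = {5, 6, 8}:
G(0) = 0
G(1) = mex{} = 0
G(2) = mex{} = 0
G(3) = mex{} = 0
G(4) = mex{} = 0
G(5) = mex{0} = 1
G(6) = mex{0,0} = 1
G(7) = mex{0,0} = 1
G(8) = mex{0,0,0} = 1
G(9) = mex{0,0,0} = 1
G(10) = mex{1,0,0} = 2
G(11) = mex{1,1,0} = 2
G(12) = mex{1,1,0} = 2
G_B(12) = 2.
Stack C, S = {1, 3, 5}:
n :  0  1  2  3  4  5  6  7  8  9 10 11 12 13 14 15 16 17
G :  0  1  0  1  0  1  0  1  0  1  0  1  0  1  0  1  0  1
G_C(17) = 1.
Combined Grundy value = 1 ⊕ 2 ⊕ 1 = 2.

2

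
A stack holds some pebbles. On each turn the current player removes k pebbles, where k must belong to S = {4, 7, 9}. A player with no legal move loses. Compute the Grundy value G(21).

2

G(0) = 0
G(1) = mex{} = 0
G(2) = mex{} = 0
G(3) = mex{} = 0
G(4) = mex{0} = 1
G(5) = mex{0} = 1
G(6) = mex{0} = 1
G(7) = mex{0,0} = 1
G(8) = mex{1,0} = 2
G(9) = mex{1,0,0} = 2
G(10) = mex{1,0,0} = 2
G(11) = mex{1,1,0} = 2
G(12) = mex{2,1,0} = 3
G(13) = mex{2,1,1} = 0
G(14) = mex{2,1,1} = 0
G(15) = mex{2,2,1} = 0
G(16) = mex{3,2,1} = 0
G(17) = mex{0,2,2} = 1
G(18) = mex{0,2,2} = 1
G(19) = mex{0,3,2} = 1
G(20) = mex{0,0,2} = 1
G(21) = mex{1,0,3} = 2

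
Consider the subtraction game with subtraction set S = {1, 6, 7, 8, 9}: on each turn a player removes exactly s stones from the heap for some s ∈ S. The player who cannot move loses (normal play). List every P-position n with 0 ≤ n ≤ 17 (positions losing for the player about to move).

0, 2, 4, 14, 16

n :  0  1  2  3  4  5  6  7  8  9 10 11 12 13 14 15 16 17
G :  0  1  0  1  0  1  2  3  2  3  2  3  4  5  0  1  0  1
P-positions are exactly the n with G(n) = 0.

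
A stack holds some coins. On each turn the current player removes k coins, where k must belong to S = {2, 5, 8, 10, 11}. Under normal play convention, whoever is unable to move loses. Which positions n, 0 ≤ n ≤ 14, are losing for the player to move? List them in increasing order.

G(0) = 0
G(1) = mex{} = 0
G(2) = mex{0} = 1
G(3) = mex{0} = 1
G(4) = mex{1} = 0
G(5) = mex{1,0} = 2
G(6) = mex{0,0} = 1
G(7) = mex{2,1} = 0
G(8) = mex{1,1,0} = 2
G(9) = mex{0,0,0} = 1
G(10) = mex{2,2,1,0} = 3
G(11) = mex{1,1,1,0,0} = 2
G(12) = mex{3,0,0,1,0} = 2
G(13) = mex{2,2,2,1,1} = 0
G(14) = mex{2,1,1,0,1} = 3
P-positions are exactly the n with G(n) = 0.

0, 1, 4, 7, 13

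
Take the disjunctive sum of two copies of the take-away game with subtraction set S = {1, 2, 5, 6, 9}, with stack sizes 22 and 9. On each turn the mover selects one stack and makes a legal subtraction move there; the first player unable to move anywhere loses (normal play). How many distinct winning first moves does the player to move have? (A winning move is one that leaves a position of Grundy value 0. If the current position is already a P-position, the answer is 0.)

3

All stacks use S = {1, 2, 5, 6, 9}:
G(0) = 0
G(1) = mex{0} = 1
G(2) = mex{1,0} = 2
G(3) = mex{2,1} = 0
G(4) = mex{0,2} = 1
G(5) = mex{1,0,0} = 2
G(6) = mex{2,1,1,0} = 3
G(7) = mex{3,2,2,1} = 0
G(8) = mex{0,3,0,2} = 1
G(9) = mex{1,0,1,0,0} = 2
G(10) = mex{2,1,2,1,1} = 0
G(11) = mex{0,2,3,2,2} = 1
G(12) = mex{1,0,0,3,0} = 2
G(13) = mex{2,1,1,0,1} = 3
G(14) = mex{3,2,2,1,2} = 0
G(15) = mex{0,3,0,2,3} = 1
G(16) = mex{1,0,1,0,0} = 2
G(17) = mex{2,1,2,1,1} = 0
G(18) = mex{0,2,3,2,2} = 1
G(19) = mex{1,0,0,3,0} = 2
G(20) = mex{2,1,1,0,1} = 3
G(21) = mex{3,2,2,1,2} = 0
G(22) = mex{0,3,0,2,3} = 1
Stack A: G(22) = 1.
Stack B: G(9) = 2.
Combined Grundy value = 1 ⊕ 2 = 3.
A winning move leaves total XOR = 0, i.e. changes one component's Grundy value g to g ⊕ X where X is the current total.
Stack A: need g' = 1⊕3 = 2. Options: 22−1→G=0, 22−2→G=3, 22−5→G=0, 22−6→G=2, 22−9→G=3. Hits: 1.
Stack B: need g' = 2⊕3 = 1. Options: 9−1→G=1, 9−2→G=0, 9−5→G=1, 9−6→G=0, 9−9→G=0. Hits: 2.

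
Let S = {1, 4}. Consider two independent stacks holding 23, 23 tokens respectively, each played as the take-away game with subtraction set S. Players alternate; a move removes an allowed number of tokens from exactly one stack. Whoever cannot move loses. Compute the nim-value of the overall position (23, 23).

All stacks use S = {1, 4}:
G(0) = 0
G(1) = mex{0} = 1
G(2) = mex{1} = 0
G(3) = mex{0} = 1
G(4) = mex{1,0} = 2
G(5) = mex{2,1} = 0
G(6) = mex{0,0} = 1
G(7) = mex{1,1} = 0
G(8) = mex{0,2} = 1
G(9) = mex{1,0} = 2
G(10) = mex{2,1} = 0
G(11) = mex{0,0} = 1
G(12) = mex{1,1} = 0
G(13) = mex{0,2} = 1
G(14) = mex{1,0} = 2
G(15) = mex{2,1} = 0
G(16) = mex{0,0} = 1
G(17) = mex{1,1} = 0
G(18) = mex{0,2} = 1
G(19) = mex{1,0} = 2
G(20) = mex{2,1} = 0
G(21) = mex{0,0} = 1
G(22) = mex{1,1} = 0
G(23) = mex{0,2} = 1
Stack A: G(23) = 1.
Stack B: G(23) = 1.
Combined Grundy value = 1 ⊕ 1 = 0.

0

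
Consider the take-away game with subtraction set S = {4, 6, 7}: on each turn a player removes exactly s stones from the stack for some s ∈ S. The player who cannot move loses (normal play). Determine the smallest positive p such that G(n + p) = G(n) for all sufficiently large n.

11

n :  0  1  2  3  4  5  6  7  8  9 10 11 12 13 14 15 16 17 18 19 20 21 22 23
G :  0  0  0  0  1  1  1  1  2  2  2  0  0  0  0  1  1  1  1  2  2  2  0  0
G(n+11) = G(n) holds for n = 0,…,6 (a full window of length max(S) = 7), so the sequence is purely periodic with period 11.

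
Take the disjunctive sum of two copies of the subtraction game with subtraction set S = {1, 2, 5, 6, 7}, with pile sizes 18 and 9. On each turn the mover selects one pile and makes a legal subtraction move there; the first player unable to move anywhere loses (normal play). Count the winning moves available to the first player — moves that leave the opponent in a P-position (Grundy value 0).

All piles use S = {1, 2, 5, 6, 7}:
G(0) = 0
G(1) = mex{0} = 1
G(2) = mex{1,0} = 2
G(3) = mex{2,1} = 0
G(4) = mex{0,2} = 1
G(5) = mex{1,0,0} = 2
G(6) = mex{2,1,1,0} = 3
G(7) = mex{3,2,2,1,0} = 4
G(8) = mex{4,3,0,2,1} = 5
G(9) = mex{5,4,1,0,2} = 3
G(10) = mex{3,5,2,1,0} = 4
G(11) = mex{4,3,3,2,1} = 0
G(12) = mex{0,4,4,3,2} = 1
G(13) = mex{1,0,5,4,3} = 2
G(14) = mex{2,1,3,5,4} = 0
G(15) = mex{0,2,4,3,5} = 1
G(16) = mex{1,0,0,4,3} = 2
G(17) = mex{2,1,1,0,4} = 3
G(18) = mex{3,2,2,1,0} = 4
Pile A: G(18) = 4.
Pile B: G(9) = 3.
Combined Grundy value = 4 ⊕ 3 = 7.
A winning move leaves total XOR = 0, i.e. changes one component's Grundy value g to g ⊕ X where X is the current total.
Pile A: need g' = 4⊕7 = 3. Options: 18−1→G=3, 18−2→G=2, 18−5→G=2, 18−6→G=1, 18−7→G=0. Hits: 1.
Pile B: need g' = 3⊕7 = 4. Options: 9−1→G=5, 9−2→G=4, 9−5→G=1, 9−6→G=0, 9−7→G=2. Hits: 1.

2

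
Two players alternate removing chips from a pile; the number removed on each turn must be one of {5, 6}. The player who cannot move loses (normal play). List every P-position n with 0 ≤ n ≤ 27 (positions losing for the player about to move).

0, 1, 2, 3, 4, 11, 12, 13, 14, 15, 22, 23, 24, 25, 26

n :  0  1  2  3  4  5  6  7  8  9 10 11 12 13 14 15 16 17 18 19 20 21 22 23 24 25 26 27
G :  0  0  0  0  0  1  1  1  1  1  2  0  0  0  0  0  1  1  1  1  1  2  0  0  0  0  0  1
P-positions are exactly the n with G(n) = 0.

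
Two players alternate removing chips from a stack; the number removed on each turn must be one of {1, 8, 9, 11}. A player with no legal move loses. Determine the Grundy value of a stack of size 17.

1

G(0) = 0
G(1) = mex{0} = 1
G(2) = mex{1} = 0
G(3) = mex{0} = 1
G(4) = mex{1} = 0
G(5) = mex{0} = 1
G(6) = mex{1} = 0
G(7) = mex{0} = 1
G(8) = mex{1,0} = 2
G(9) = mex{2,1,0} = 3
G(10) = mex{3,0,1} = 2
G(11) = mex{2,1,0,0} = 3
G(12) = mex{3,0,1,1} = 2
G(13) = mex{2,1,0,0} = 3
G(14) = mex{3,0,1,1} = 2
G(15) = mex{2,1,0,0} = 3
G(16) = mex{3,2,1,1} = 0
G(17) = mex{0,3,2,0} = 1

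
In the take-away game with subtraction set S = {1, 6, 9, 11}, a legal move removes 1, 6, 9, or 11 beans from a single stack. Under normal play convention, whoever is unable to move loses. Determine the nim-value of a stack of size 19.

G(0) = 0
G(1) = mex{0} = 1
G(2) = mex{1} = 0
G(3) = mex{0} = 1
G(4) = mex{1} = 0
G(5) = mex{0} = 1
G(6) = mex{1,0} = 2
G(7) = mex{2,1} = 0
G(8) = mex{0,0} = 1
G(9) = mex{1,1,0} = 2
G(10) = mex{2,0,1} = 3
G(11) = mex{3,1,0,0} = 2
G(12) = mex{2,2,1,1} = 0
G(13) = mex{0,0,0,0} = 1
G(14) = mex{1,1,1,1} = 0
G(15) = mex{0,2,2,0} = 1
G(16) = mex{1,3,0,1} = 2
G(17) = mex{2,2,1,2} = 0
G(18) = mex{0,0,2,0} = 1
G(19) = mex{1,1,3,1} = 0

0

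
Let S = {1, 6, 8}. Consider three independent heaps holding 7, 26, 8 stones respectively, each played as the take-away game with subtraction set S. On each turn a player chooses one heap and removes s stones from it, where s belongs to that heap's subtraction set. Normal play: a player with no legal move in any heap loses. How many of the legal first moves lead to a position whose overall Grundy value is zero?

0

All heaps use S = {1, 6, 8}:
G(0) = 0
G(1) = mex{0} = 1
G(2) = mex{1} = 0
G(3) = mex{0} = 1
G(4) = mex{1} = 0
G(5) = mex{0} = 1
G(6) = mex{1,0} = 2
G(7) = mex{2,1} = 0
G(8) = mex{0,0,0} = 1
G(9) = mex{1,1,1} = 0
G(10) = mex{0,0,0} = 1
G(11) = mex{1,1,1} = 0
G(12) = mex{0,2,0} = 1
G(13) = mex{1,0,1} = 2
G(14) = mex{2,1,2} = 0
G(15) = mex{0,0,0} = 1
G(16) = mex{1,1,1} = 0
G(17) = mex{0,0,0} = 1
G(18) = mex{1,1,1} = 0
G(19) = mex{0,2,0} = 1
G(20) = mex{1,0,1} = 2
G(21) = mex{2,1,2} = 0
G(22) = mex{0,0,0} = 1
G(23) = mex{1,1,1} = 0
G(24) = mex{0,0,0} = 1
G(25) = mex{1,1,1} = 0
G(26) = mex{0,2,0} = 1
Heap A: G(7) = 0.
Heap B: G(26) = 1.
Heap C: G(8) = 1.
Combined Grundy value = 0 ⊕ 1 ⊕ 1 = 0.
A winning move leaves total XOR = 0, i.e. changes one component's Grundy value g to g ⊕ X where X is the current total.
Heap A: target g' = 0⊕0 = 0, but every legal move changes the Grundy value (mex property), so 0 moves.
Heap B: target g' = 1⊕0 = 1, but every legal move changes the Grundy value (mex property), so 0 moves.
Heap C: target g' = 1⊕0 = 1, but every legal move changes the Grundy value (mex property), so 0 moves.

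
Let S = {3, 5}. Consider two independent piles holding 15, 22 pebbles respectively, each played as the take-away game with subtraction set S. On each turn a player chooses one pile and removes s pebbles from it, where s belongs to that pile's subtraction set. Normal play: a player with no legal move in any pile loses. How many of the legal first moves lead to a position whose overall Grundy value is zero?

All piles use S = {3, 5}:
n :  0  1  2  3  4  5  6  7  8  9 10 11 12 13 14 15 16 17 18 19 20 21 22
G :  0  0  0  1  1  1  2  2  0  0  0  1  1  1  2  2  0  0  0  1  1  1  2
Pile A: G(15) = 2.
Pile B: G(22) = 2.
Combined Grundy value = 2 ⊕ 2 = 0.
A winning move leaves total XOR = 0, i.e. changes one component's Grundy value g to g ⊕ X where X is the current total.
Pile A: target g' = 2⊕0 = 2, but every legal move changes the Grundy value (mex property), so 0 moves.
Pile B: target g' = 2⊕0 = 2, but every legal move changes the Grundy value (mex property), so 0 moves.

0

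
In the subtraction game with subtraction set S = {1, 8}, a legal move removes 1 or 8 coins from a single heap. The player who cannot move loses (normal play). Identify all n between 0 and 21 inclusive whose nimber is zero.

n :  0  1  2  3  4  5  6  7  8  9 10 11 12 13 14 15 16 17 18 19 20 21
G :  0  1  0  1  0  1  0  1  2  0  1  0  1  0  1  0  1  2  0  1  0  1
P-positions are exactly the n with G(n) = 0.

0, 2, 4, 6, 9, 11, 13, 15, 18, 20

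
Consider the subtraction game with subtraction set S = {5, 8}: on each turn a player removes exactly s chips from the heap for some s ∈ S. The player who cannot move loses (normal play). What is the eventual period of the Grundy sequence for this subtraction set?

n :  0  1  2  3  4  5  6  7  8  9 10 11 12 13 14 15 16 17 18 19 20 21 22 23 24 25 26 27
G :  0  0  0  0  0  1  1  1  1  1  2  2  2  0  0  0  0  0  1  1  1  1  1  2  2  2  0  0
G(n+13) = G(n) holds for n = 0,…,7 (a full window of length max(S) = 8), so the sequence is purely periodic with period 13.

13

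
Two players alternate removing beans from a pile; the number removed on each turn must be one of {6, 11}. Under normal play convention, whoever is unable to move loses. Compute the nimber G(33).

G(0) = 0
G(1) = mex{} = 0
G(2) = mex{} = 0
G(3) = mex{} = 0
G(4) = mex{} = 0
G(5) = mex{} = 0
G(6) = mex{0} = 1
G(7) = mex{0} = 1
G(8) = mex{0} = 1
G(9) = mex{0} = 1
G(10) = mex{0} = 1
G(11) = mex{0,0} = 1
G(12) = mex{1,0} = 2
G(13) = mex{1,0} = 2
G(14) = mex{1,0} = 2
G(15) = mex{1,0} = 2
G(16) = mex{1,0} = 2
G(17) = mex{1,1} = 0
G(18) = mex{2,1} = 0
G(19) = mex{2,1} = 0
G(20) = mex{2,1} = 0
G(21) = mex{2,1} = 0
G(22) = mex{2,1} = 0
G(23) = mex{0,2} = 1
G(24) = mex{0,2} = 1
G(25) = mex{0,2} = 1
G(26) = mex{0,2} = 1
G(27) = mex{0,2} = 1
G(28) = mex{0,0} = 1
G(29) = mex{1,0} = 2
G(30) = mex{1,0} = 2
G(31) = mex{1,0} = 2
G(32) = mex{1,0} = 2
G(33) = mex{1,0} = 2

2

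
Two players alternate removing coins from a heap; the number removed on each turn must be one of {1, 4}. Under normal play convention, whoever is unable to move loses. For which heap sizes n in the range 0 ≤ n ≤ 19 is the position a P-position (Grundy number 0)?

0, 2, 5, 7, 10, 12, 15, 17

G(0) = 0
G(1) = mex{0} = 1
G(2) = mex{1} = 0
G(3) = mex{0} = 1
G(4) = mex{1,0} = 2
G(5) = mex{2,1} = 0
G(6) = mex{0,0} = 1
G(7) = mex{1,1} = 0
G(8) = mex{0,2} = 1
G(9) = mex{1,0} = 2
G(10) = mex{2,1} = 0
G(11) = mex{0,0} = 1
G(12) = mex{1,1} = 0
G(13) = mex{0,2} = 1
G(14) = mex{1,0} = 2
G(15) = mex{2,1} = 0
G(16) = mex{0,0} = 1
G(17) = mex{1,1} = 0
G(18) = mex{0,2} = 1
G(19) = mex{1,0} = 2
P-positions are exactly the n with G(n) = 0.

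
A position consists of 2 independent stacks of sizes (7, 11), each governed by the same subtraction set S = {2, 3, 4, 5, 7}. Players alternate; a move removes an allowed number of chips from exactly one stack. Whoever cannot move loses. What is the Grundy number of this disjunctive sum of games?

2

All stacks use S = {2, 3, 4, 5, 7}:
n :  0  1  2  3  4  5  6  7  8  9 10 11
G :  0  0  1  1  2  2  3  3  4  0  0  1
Stack A: G(7) = 3.
Stack B: G(11) = 1.
Combined Grundy value = 3 ⊕ 1 = 2.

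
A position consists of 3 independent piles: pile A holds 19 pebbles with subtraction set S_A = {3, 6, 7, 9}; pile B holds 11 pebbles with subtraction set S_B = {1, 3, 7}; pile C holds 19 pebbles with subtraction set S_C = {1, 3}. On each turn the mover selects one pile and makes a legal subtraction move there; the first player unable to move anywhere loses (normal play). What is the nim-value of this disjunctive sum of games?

2

Pile A, S = {3, 6, 7, 9}:
n :  0  1  2  3  4  5  6  7  8  9 10 11 12 13 14 15 16 17 18 19
G :  0  0  0  1  1  1  2  2  2  3  3  3  0  0  0  1  1  1  2  2
G_A(19) = 2.
Pile B, S = {1, 3, 7}:
G(0) = 0
G(1) = mex{0} = 1
G(2) = mex{1} = 0
G(3) = mex{0,0} = 1
G(4) = mex{1,1} = 0
G(5) = mex{0,0} = 1
G(6) = mex{1,1} = 0
G(7) = mex{0,0,0} = 1
G(8) = mex{1,1,1} = 0
G(9) = mex{0,0,0} = 1
G(10) = mex{1,1,1} = 0
G(11) = mex{0,0,0} = 1
G_B(11) = 1.
Pile C, S = {1, 3}:
G(0) = 0
G(1) = mex{0} = 1
G(2) = mex{1} = 0
G(3) = mex{0,0} = 1
G(4) = mex{1,1} = 0
G(5) = mex{0,0} = 1
G(6) = mex{1,1} = 0
G(7) = mex{0,0} = 1
G(8) = mex{1,1} = 0
G(9) = mex{0,0} = 1
G(10) = mex{1,1} = 0
G(11) = mex{0,0} = 1
G(12) = mex{1,1} = 0
G(13) = mex{0,0} = 1
G(14) = mex{1,1} = 0
G(15) = mex{0,0} = 1
G(16) = mex{1,1} = 0
G(17) = mex{0,0} = 1
G(18) = mex{1,1} = 0
G(19) = mex{0,0} = 1
G_C(19) = 1.
Combined Grundy value = 2 ⊕ 1 ⊕ 1 = 2.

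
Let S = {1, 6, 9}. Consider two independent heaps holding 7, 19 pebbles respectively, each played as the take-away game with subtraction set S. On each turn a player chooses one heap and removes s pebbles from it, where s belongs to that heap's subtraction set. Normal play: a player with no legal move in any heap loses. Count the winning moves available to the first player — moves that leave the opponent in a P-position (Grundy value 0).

All heaps use S = {1, 6, 9}:
n :  0  1  2  3  4  5  6  7  8  9 10 11 12 13 14 15 16 17 18 19
G :  0  1  0  1  0  1  2  0  1  2  3  2  0  1  0  1  2  0  1  0
Heap A: G(7) = 0.
Heap B: G(19) = 0.
Combined Grundy value = 0 ⊕ 0 = 0.
A winning move leaves total XOR = 0, i.e. changes one component's Grundy value g to g ⊕ X where X is the current total.
Heap A: target g' = 0⊕0 = 0, but every legal move changes the Grundy value (mex property), so 0 moves.
Heap B: target g' = 0⊕0 = 0, but every legal move changes the Grundy value (mex property), so 0 moves.

0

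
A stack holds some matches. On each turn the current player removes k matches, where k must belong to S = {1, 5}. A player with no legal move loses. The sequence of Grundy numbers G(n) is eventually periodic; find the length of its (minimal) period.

2

G(0) = 0
G(1) = mex{0} = 1
G(2) = mex{1} = 0
G(3) = mex{0} = 1
G(4) = mex{1} = 0
G(5) = mex{0,0} = 1
G(6) = mex{1,1} = 0
G(7) = mex{0,0} = 1
G(8) = mex{1,1} = 0
G(9) = mex{0,0} = 1
G(10) = mex{1,1} = 0
G(11) = mex{0,0} = 1
G(12) = mex{1,1} = 0
G(13) = mex{0,0} = 1
G(14) = mex{1,1} = 0
G(n+2) = G(n) holds for n = 0,…,4 (a full window of length max(S) = 5), so the sequence is purely periodic with period 2.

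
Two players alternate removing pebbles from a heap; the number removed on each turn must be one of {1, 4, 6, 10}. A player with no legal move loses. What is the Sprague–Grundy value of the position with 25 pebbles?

G(0) = 0
G(1) = mex{0} = 1
G(2) = mex{1} = 0
G(3) = mex{0} = 1
G(4) = mex{1,0} = 2
G(5) = mex{2,1} = 0
G(6) = mex{0,0,0} = 1
G(7) = mex{1,1,1} = 0
G(8) = mex{0,2,0} = 1
G(9) = mex{1,0,1} = 2
G(10) = mex{2,1,2,0} = 3
G(11) = mex{3,0,0,1} = 2
G(12) = mex{2,1,1,0} = 3
G(13) = mex{3,2,0,1} = 4
G(14) = mex{4,3,1,2} = 0
G(15) = mex{0,2,2,0} = 1
G(16) = mex{1,3,3,1} = 0
G(17) = mex{0,4,2,0} = 1
G(18) = mex{1,0,3,1} = 2
G(19) = mex{2,1,4,2} = 0
G(20) = mex{0,0,0,3} = 1
G(21) = mex{1,1,1,2} = 0
G(22) = mex{0,2,0,3} = 1
G(23) = mex{1,0,1,4} = 2
G(24) = mex{2,1,2,0} = 3
G(25) = mex{3,0,0,1} = 2

2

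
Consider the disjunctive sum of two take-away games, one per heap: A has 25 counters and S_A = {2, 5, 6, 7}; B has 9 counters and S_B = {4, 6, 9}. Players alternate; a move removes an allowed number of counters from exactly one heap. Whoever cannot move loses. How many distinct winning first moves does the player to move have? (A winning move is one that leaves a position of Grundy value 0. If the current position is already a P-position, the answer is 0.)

Heap A, S = {2, 5, 6, 7}:
G(0) = 0
G(1) = mex{} = 0
G(2) = mex{0} = 1
G(3) = mex{0} = 1
G(4) = mex{1} = 0
G(5) = mex{1,0} = 2
G(6) = mex{0,0,0} = 1
G(7) = mex{2,1,0,0} = 3
G(8) = mex{1,1,1,0} = 2
G(9) = mex{3,0,1,1} = 2
G(10) = mex{2,2,0,1} = 3
G(11) = mex{2,1,2,0} = 3
G(12) = mex{3,3,1,2} = 0
G(13) = mex{3,2,3,1} = 0
G(14) = mex{0,2,2,3} = 1
G(15) = mex{0,3,2,2} = 1
G(16) = mex{1,3,3,2} = 0
G(17) = mex{1,0,3,3} = 2
G(18) = mex{0,0,0,3} = 1
G(19) = mex{2,1,0,0} = 3
G(20) = mex{1,1,1,0} = 2
G(21) = mex{3,0,1,1} = 2
G(22) = mex{2,2,0,1} = 3
G(23) = mex{2,1,2,0} = 3
G(24) = mex{3,3,1,2} = 0
G(25) = mex{3,2,3,1} = 0
G_A(25) = 0.
Heap B, S = {4, 6, 9}:
n : 0 1 2 3 4 5 6 7 8 9
G : 0 0 0 0 1 1 1 1 2 2
G_B(9) = 2.
Combined Grundy value = 0 ⊕ 2 = 2.
A winning move leaves total XOR = 0, i.e. changes one component's Grundy value g to g ⊕ X where X is the current total.
Heap A: need g' = 0⊕2 = 2. Options: 25−2→G=3, 25−5→G=2, 25−6→G=3, 25−7→G=1. Hits: 1.
Heap B: need g' = 2⊕2 = 0. Options: 9−4→G=1, 9−6→G=0, 9−9→G=0. Hits: 2.

3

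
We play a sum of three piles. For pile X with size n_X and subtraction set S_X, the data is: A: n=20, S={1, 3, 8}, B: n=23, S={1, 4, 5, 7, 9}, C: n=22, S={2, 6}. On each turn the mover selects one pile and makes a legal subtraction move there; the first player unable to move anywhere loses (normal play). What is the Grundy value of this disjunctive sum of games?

1

Pile A, S = {1, 3, 8}:
G(0) = 0
G(1) = mex{0} = 1
G(2) = mex{1} = 0
G(3) = mex{0,0} = 1
G(4) = mex{1,1} = 0
G(5) = mex{0,0} = 1
G(6) = mex{1,1} = 0
G(7) = mex{0,0} = 1
G(8) = mex{1,1,0} = 2
G(9) = mex{2,0,1} = 3
G(10) = mex{3,1,0} = 2
G(11) = mex{2,2,1} = 0
G(12) = mex{0,3,0} = 1
G(13) = mex{1,2,1} = 0
G(14) = mex{0,0,0} = 1
G(15) = mex{1,1,1} = 0
G(16) = mex{0,0,2} = 1
G(17) = mex{1,1,3} = 0
G(18) = mex{0,0,2} = 1
G(19) = mex{1,1,0} = 2
G(20) = mex{2,0,1} = 3
G_A(20) = 3.
Pile B, S = {1, 4, 5, 7, 9}:
G(0) = 0
G(1) = mex{0} = 1
G(2) = mex{1} = 0
G(3) = mex{0} = 1
G(4) = mex{1,0} = 2
G(5) = mex{2,1,0} = 3
G(6) = mex{3,0,1} = 2
G(7) = mex{2,1,0,0} = 3
G(8) = mex{3,2,1,1} = 0
G(9) = mex{0,3,2,0,0} = 1
G(10) = mex{1,2,3,1,1} = 0
G(11) = mex{0,3,2,2,0} = 1
G(12) = mex{1,0,3,3,1} = 2
G(13) = mex{2,1,0,2,2} = 3
G(14) = mex{3,0,1,3,3} = 2
G(15) = mex{2,1,0,0,2} = 3
G(16) = mex{3,2,1,1,3} = 0
G(17) = mex{0,3,2,0,0} = 1
G(18) = mex{1,2,3,1,1} = 0
G(19) = mex{0,3,2,2,0} = 1
G(20) = mex{1,0,3,3,1} = 2
G(21) = mex{2,1,0,2,2} = 3
G(22) = mex{3,0,1,3,3} = 2
G(23) = mex{2,1,0,0,2} = 3
G_B(23) = 3.
Pile C, S = {2, 6}:
G(0) = 0
G(1) = mex{} = 0
G(2) = mex{0} = 1
G(3) = mex{0} = 1
G(4) = mex{1} = 0
G(5) = mex{1} = 0
G(6) = mex{0,0} = 1
G(7) = mex{0,0} = 1
G(8) = mex{1,1} = 0
G(9) = mex{1,1} = 0
G(10) = mex{0,0} = 1
G(11) = mex{0,0} = 1
G(12) = mex{1,1} = 0
G(13) = mex{1,1} = 0
G(14) = mex{0,0} = 1
G(15) = mex{0,0} = 1
G(16) = mex{1,1} = 0
G(17) = mex{1,1} = 0
G(18) = mex{0,0} = 1
G(19) = mex{0,0} = 1
G(20) = mex{1,1} = 0
G(21) = mex{1,1} = 0
G(22) = mex{0,0} = 1
G_C(22) = 1.
Combined Grundy value = 3 ⊕ 3 ⊕ 1 = 1.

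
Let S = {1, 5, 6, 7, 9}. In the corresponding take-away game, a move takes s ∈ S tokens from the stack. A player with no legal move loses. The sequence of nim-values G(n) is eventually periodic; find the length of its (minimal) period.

n :  0  1  2  3  4  5  6  7  8  9 10 11 12 13 14 15 16 17 18 19 20 21 22 23 24 25
G :  0  1  0  1  0  1  2  3  2  3  2  3  0  1  0  1  0  1  2  3  2  3  2  3  0  1
G(n+12) = G(n) holds for n = 0,…,8 (a full window of length max(S) = 9), so the sequence is purely periodic with period 12.

12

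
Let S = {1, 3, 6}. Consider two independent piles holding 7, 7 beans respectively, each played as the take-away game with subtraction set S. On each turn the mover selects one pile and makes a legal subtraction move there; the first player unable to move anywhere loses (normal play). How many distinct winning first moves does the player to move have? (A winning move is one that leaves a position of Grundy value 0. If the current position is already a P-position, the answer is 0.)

0

All piles use S = {1, 3, 6}:
G(0) = 0
G(1) = mex{0} = 1
G(2) = mex{1} = 0
G(3) = mex{0,0} = 1
G(4) = mex{1,1} = 0
G(5) = mex{0,0} = 1
G(6) = mex{1,1,0} = 2
G(7) = mex{2,0,1} = 3
Pile A: G(7) = 3.
Pile B: G(7) = 3.
Combined Grundy value = 3 ⊕ 3 = 0.
A winning move leaves total XOR = 0, i.e. changes one component's Grundy value g to g ⊕ X where X is the current total.
Pile A: target g' = 3⊕0 = 3, but every legal move changes the Grundy value (mex property), so 0 moves.
Pile B: target g' = 3⊕0 = 3, but every legal move changes the Grundy value (mex property), so 0 moves.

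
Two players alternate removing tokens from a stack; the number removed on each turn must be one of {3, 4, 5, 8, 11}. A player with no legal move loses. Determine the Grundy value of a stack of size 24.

n :  0  1  2  3  4  5  6  7  8  9 10 11 12 13 14 15 16 17 18 19 20 21 22 23 24
G :  0  0  0  1  1  1  2  2  2  3  3  3  4  4  0  0  0  1  1  1  2  2  2  3  3

3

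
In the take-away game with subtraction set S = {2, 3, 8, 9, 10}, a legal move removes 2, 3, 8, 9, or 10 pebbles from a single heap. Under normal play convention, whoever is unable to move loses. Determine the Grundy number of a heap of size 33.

2

G(0) = 0
G(1) = mex{} = 0
G(2) = mex{0} = 1
G(3) = mex{0,0} = 1
G(4) = mex{1,0} = 2
G(5) = mex{1,1} = 0
G(6) = mex{2,1} = 0
G(7) = mex{0,2} = 1
G(8) = mex{0,0,0} = 1
G(9) = mex{1,0,0,0} = 2
G(10) = mex{1,1,1,0,0} = 2
G(11) = mex{2,1,1,1,0} = 3
G(12) = mex{2,2,2,1,1} = 0
G(13) = mex{3,2,0,2,1} = 4
G(14) = mex{0,3,0,0,2} = 1
G(15) = mex{4,0,1,0,0} = 2
G(16) = mex{1,4,1,1,0} = 2
G(17) = mex{2,1,2,1,1} = 0
G(18) = mex{2,2,2,2,1} = 0
G(19) = mex{0,2,3,2,2} = 1
G(20) = mex{0,0,0,3,2} = 1
G(21) = mex{1,0,4,0,3} = 2
G(22) = mex{1,1,1,4,0} = 2
G(23) = mex{2,1,2,1,4} = 0
G(24) = mex{2,2,2,2,1} = 0
G(25) = mex{0,2,0,2,2} = 1
G(26) = mex{0,0,0,0,2} = 1
G(27) = mex{1,0,1,0,0} = 2
G(28) = mex{1,1,1,1,0} = 2
G(29) = mex{2,1,2,1,1} = 0
G(30) = mex{2,2,2,2,1} = 0
G(31) = mex{0,2,0,2,2} = 1
G(32) = mex{0,0,0,0,2} = 1
G(33) = mex{1,0,1,0,0} = 2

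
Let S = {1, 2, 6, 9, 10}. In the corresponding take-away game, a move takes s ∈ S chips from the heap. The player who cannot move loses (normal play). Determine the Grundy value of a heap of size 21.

3

n :  0  1  2  3  4  5  6  7  8  9 10 11 12 13 14 15 16 17 18 19 20 21
G :  0  1  2  0  1  2  3  0  1  2  3  0  1  2  0  1  2  3  0  1  2  3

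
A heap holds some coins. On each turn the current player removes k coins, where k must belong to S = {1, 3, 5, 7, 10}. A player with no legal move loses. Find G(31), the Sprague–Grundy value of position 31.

2

n :  0  1  2  3  4  5  6  7  8  9 10 11 12 13 14 15 16 17 18 19 20 21 22 23 24 25 26 27 28 29 30 31
G :  0  1  0  1  0  1  0  1  0  1  2  3  2  3  2  3  2  0  1  0  1  0  1  0  1  0  1  2  3  2  3  2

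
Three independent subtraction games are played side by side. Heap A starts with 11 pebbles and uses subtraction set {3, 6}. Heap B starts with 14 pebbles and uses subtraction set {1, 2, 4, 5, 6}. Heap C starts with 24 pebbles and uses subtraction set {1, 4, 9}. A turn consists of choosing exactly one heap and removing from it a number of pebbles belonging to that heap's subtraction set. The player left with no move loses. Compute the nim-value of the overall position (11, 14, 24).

Heap A, S = {3, 6}:
n :  0  1  2  3  4  5  6  7  8  9 10 11
G :  0  0  0  1  1  1  2  2  2  0  0  0
G_A(11) = 0.
Heap B, S = {1, 2, 4, 5, 6}:
n :  0  1  2  3  4  5  6  7  8  9 10 11 12 13 14
G :  0  1  2  0  1  2  3  4  5  3  0  1  2  0  1
G_B(14) = 1.
Heap C, S = {1, 4, 9}:
G(0) = 0
G(1) = mex{0} = 1
G(2) = mex{1} = 0
G(3) = mex{0} = 1
G(4) = mex{1,0} = 2
G(5) = mex{2,1} = 0
G(6) = mex{0,0} = 1
G(7) = mex{1,1} = 0
G(8) = mex{0,2} = 1
G(9) = mex{1,0,0} = 2
G(10) = mex{2,1,1} = 0
G(11) = mex{0,0,0} = 1
G(12) = mex{1,1,1} = 0
G(13) = mex{0,2,2} = 1
G(14) = mex{1,0,0} = 2
G(15) = mex{2,1,1} = 0
G(16) = mex{0,0,0} = 1
G(17) = mex{1,1,1} = 0
G(18) = mex{0,2,2} = 1
G(19) = mex{1,0,0} = 2
G(20) = mex{2,1,1} = 0
G(21) = mex{0,0,0} = 1
G(22) = mex{1,1,1} = 0
G(23) = mex{0,2,2} = 1
G(24) = mex{1,0,0} = 2
G_C(24) = 2.
Combined Grundy value = 0 ⊕ 1 ⊕ 2 = 3.

3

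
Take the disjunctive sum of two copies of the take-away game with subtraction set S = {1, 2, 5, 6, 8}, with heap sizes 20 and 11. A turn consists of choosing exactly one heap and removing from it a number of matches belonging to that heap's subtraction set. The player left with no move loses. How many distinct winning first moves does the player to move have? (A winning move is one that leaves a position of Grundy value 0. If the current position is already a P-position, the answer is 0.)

3

All heaps use S = {1, 2, 5, 6, 8}:
G(0) = 0
G(1) = mex{0} = 1
G(2) = mex{1,0} = 2
G(3) = mex{2,1} = 0
G(4) = mex{0,2} = 1
G(5) = mex{1,0,0} = 2
G(6) = mex{2,1,1,0} = 3
G(7) = mex{3,2,2,1} = 0
G(8) = mex{0,3,0,2,0} = 1
G(9) = mex{1,0,1,0,1} = 2
G(10) = mex{2,1,2,1,2} = 0
G(11) = mex{0,2,3,2,0} = 1
G(12) = mex{1,0,0,3,1} = 2
G(13) = mex{2,1,1,0,2} = 3
G(14) = mex{3,2,2,1,3} = 0
G(15) = mex{0,3,0,2,0} = 1
G(16) = mex{1,0,1,0,1} = 2
G(17) = mex{2,1,2,1,2} = 0
G(18) = mex{0,2,3,2,0} = 1
G(19) = mex{1,0,0,3,1} = 2
G(20) = mex{2,1,1,0,2} = 3
Heap A: G(20) = 3.
Heap B: G(11) = 1.
Combined Grundy value = 3 ⊕ 1 = 2.
A winning move leaves total XOR = 0, i.e. changes one component's Grundy value g to g ⊕ X where X is the current total.
Heap A: need g' = 3⊕2 = 1. Options: 20−1→G=2, 20−2→G=1, 20−5→G=1, 20−6→G=0, 20−8→G=2. Hits: 2.
Heap B: need g' = 1⊕2 = 3. Options: 11−1→G=0, 11−2→G=2, 11−5→G=3, 11−6→G=2, 11−8→G=0. Hits: 1.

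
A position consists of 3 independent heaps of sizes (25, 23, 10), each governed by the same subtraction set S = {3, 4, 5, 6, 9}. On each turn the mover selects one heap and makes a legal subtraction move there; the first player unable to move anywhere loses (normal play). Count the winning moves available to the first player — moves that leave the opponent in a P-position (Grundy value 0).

All heaps use S = {3, 4, 5, 6, 9}:
G(0) = 0
G(1) = mex{} = 0
G(2) = mex{} = 0
G(3) = mex{0} = 1
G(4) = mex{0,0} = 1
G(5) = mex{0,0,0} = 1
G(6) = mex{1,0,0,0} = 2
G(7) = mex{1,1,0,0} = 2
G(8) = mex{1,1,1,0} = 2
G(9) = mex{2,1,1,1,0} = 3
G(10) = mex{2,2,1,1,0} = 3
G(11) = mex{2,2,2,1,0} = 3
G(12) = mex{3,2,2,2,1} = 0
G(13) = mex{3,3,2,2,1} = 0
G(14) = mex{3,3,3,2,1} = 0
G(15) = mex{0,3,3,3,2} = 1
G(16) = mex{0,0,3,3,2} = 1
G(17) = mex{0,0,0,3,2} = 1
G(18) = mex{1,0,0,0,3} = 2
G(19) = mex{1,1,0,0,3} = 2
G(20) = mex{1,1,1,0,3} = 2
G(21) = mex{2,1,1,1,0} = 3
G(22) = mex{2,2,1,1,0} = 3
G(23) = mex{2,2,2,1,0} = 3
G(24) = mex{3,2,2,2,1} = 0
G(25) = mex{3,3,2,2,1} = 0
Heap A: G(25) = 0.
Heap B: G(23) = 3.
Heap C: G(10) = 3.
Combined Grundy value = 0 ⊕ 3 ⊕ 3 = 0.
A winning move leaves total XOR = 0, i.e. changes one component's Grundy value g to g ⊕ X where X is the current total.
Heap A: target g' = 0⊕0 = 0, but every legal move changes the Grundy value (mex property), so 0 moves.
Heap B: target g' = 3⊕0 = 3, but every legal move changes the Grundy value (mex property), so 0 moves.
Heap C: target g' = 3⊕0 = 3, but every legal move changes the Grundy value (mex property), so 0 moves.

0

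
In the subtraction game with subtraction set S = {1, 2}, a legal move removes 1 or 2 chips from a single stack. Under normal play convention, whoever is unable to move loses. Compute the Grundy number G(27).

G(0) = 0
G(1) = mex{0} = 1
G(2) = mex{1,0} = 2
G(3) = mex{2,1} = 0
G(4) = mex{0,2} = 1
G(5) = mex{1,0} = 2
G(6) = mex{2,1} = 0
G(7) = mex{0,2} = 1
G(8) = mex{1,0} = 2
G(9) = mex{2,1} = 0
G(10) = mex{0,2} = 1
G(11) = mex{1,0} = 2
G(12) = mex{2,1} = 0
G(13) = mex{0,2} = 1
G(14) = mex{1,0} = 2
G(15) = mex{2,1} = 0
G(16) = mex{0,2} = 1
G(17) = mex{1,0} = 2
G(18) = mex{2,1} = 0
G(19) = mex{0,2} = 1
G(20) = mex{1,0} = 2
G(21) = mex{2,1} = 0
G(22) = mex{0,2} = 1
G(23) = mex{1,0} = 2
G(24) = mex{2,1} = 0
G(25) = mex{0,2} = 1
G(26) = mex{1,0} = 2
G(27) = mex{2,1} = 0

0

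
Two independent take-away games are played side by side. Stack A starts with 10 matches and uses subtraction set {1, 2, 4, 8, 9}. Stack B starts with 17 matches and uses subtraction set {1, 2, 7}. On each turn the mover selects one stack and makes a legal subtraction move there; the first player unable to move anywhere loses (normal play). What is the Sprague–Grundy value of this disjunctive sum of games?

Stack A, S = {1, 2, 4, 8, 9}:
n :  0  1  2  3  4  5  6  7  8  9 10
G :  0  1  2  0  1  2  0  1  2  3  4
G_A(10) = 4.
Stack B, S = {1, 2, 7}:
G(0) = 0
G(1) = mex{0} = 1
G(2) = mex{1,0} = 2
G(3) = mex{2,1} = 0
G(4) = mex{0,2} = 1
G(5) = mex{1,0} = 2
G(6) = mex{2,1} = 0
G(7) = mex{0,2,0} = 1
G(8) = mex{1,0,1} = 2
G(9) = mex{2,1,2} = 0
G(10) = mex{0,2,0} = 1
G(11) = mex{1,0,1} = 2
G(12) = mex{2,1,2} = 0
G(13) = mex{0,2,0} = 1
G(14) = mex{1,0,1} = 2
G(15) = mex{2,1,2} = 0
G(16) = mex{0,2,0} = 1
G(17) = mex{1,0,1} = 2
G_B(17) = 2.
Combined Grundy value = 4 ⊕ 2 = 6.

6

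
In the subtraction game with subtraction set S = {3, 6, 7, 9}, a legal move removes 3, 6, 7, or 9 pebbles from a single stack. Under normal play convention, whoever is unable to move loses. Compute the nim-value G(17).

1

n :  0  1  2  3  4  5  6  7  8  9 10 11 12 13 14 15 16 17
G :  0  0  0  1  1  1  2  2  2  3  3  3  0  0  0  1  1  1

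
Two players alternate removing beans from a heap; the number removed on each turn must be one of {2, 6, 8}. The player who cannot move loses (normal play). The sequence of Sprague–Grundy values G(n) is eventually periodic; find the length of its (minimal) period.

14

G(0) = 0
G(1) = mex{} = 0
G(2) = mex{0} = 1
G(3) = mex{0} = 1
G(4) = mex{1} = 0
G(5) = mex{1} = 0
G(6) = mex{0,0} = 1
G(7) = mex{0,0} = 1
G(8) = mex{1,1,0} = 2
G(9) = mex{1,1,0} = 2
G(10) = mex{2,0,1} = 3
G(11) = mex{2,0,1} = 3
G(12) = mex{3,1,0} = 2
G(13) = mex{3,1,0} = 2
G(14) = mex{2,2,1} = 0
G(15) = mex{2,2,1} = 0
G(16) = mex{0,3,2} = 1
G(17) = mex{0,3,2} = 1
G(18) = mex{1,2,3} = 0
G(19) = mex{1,2,3} = 0
G(20) = mex{0,0,2} = 1
G(21) = mex{0,0,2} = 1
G(22) = mex{1,1,0} = 2
G(23) = mex{1,1,0} = 2
G(24) = mex{2,0,1} = 3
G(25) = mex{2,0,1} = 3
G(26) = mex{3,1,0} = 2
G(27) = mex{3,1,0} = 2
G(28) = mex{2,2,1} = 0
G(29) = mex{2,2,1} = 0
G(n+14) = G(n) holds for n = 0,…,7 (a full window of length max(S) = 8), so the sequence is purely periodic with period 14.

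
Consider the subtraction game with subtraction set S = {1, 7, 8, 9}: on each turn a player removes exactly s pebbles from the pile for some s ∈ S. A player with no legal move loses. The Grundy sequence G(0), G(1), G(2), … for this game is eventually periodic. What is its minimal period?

n :  0  1  2  3  4  5  6  7  8  9 10 11 12 13 14 15 16 17 18 19 20 21 22 23 24 25 26 27 28 29 30 31 32 33
G :  0  1  0  1  0  1  0  1  2  3  2  3  2  3  2  3  0  1  0  1  0  1  0  1  2  3  2  3  2  3  2  3  0  1
G(n+16) = G(n) holds for n = 0,…,8 (a full window of length max(S) = 9), so the sequence is purely periodic with period 16.

16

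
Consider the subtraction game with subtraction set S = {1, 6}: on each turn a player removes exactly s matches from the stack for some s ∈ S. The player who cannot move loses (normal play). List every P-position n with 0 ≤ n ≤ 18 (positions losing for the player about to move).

G(0) = 0
G(1) = mex{0} = 1
G(2) = mex{1} = 0
G(3) = mex{0} = 1
G(4) = mex{1} = 0
G(5) = mex{0} = 1
G(6) = mex{1,0} = 2
G(7) = mex{2,1} = 0
G(8) = mex{0,0} = 1
G(9) = mex{1,1} = 0
G(10) = mex{0,0} = 1
G(11) = mex{1,1} = 0
G(12) = mex{0,2} = 1
G(13) = mex{1,0} = 2
G(14) = mex{2,1} = 0
G(15) = mex{0,0} = 1
G(16) = mex{1,1} = 0
G(17) = mex{0,0} = 1
G(18) = mex{1,1} = 0
P-positions are exactly the n with G(n) = 0.

0, 2, 4, 7, 9, 11, 14, 16, 18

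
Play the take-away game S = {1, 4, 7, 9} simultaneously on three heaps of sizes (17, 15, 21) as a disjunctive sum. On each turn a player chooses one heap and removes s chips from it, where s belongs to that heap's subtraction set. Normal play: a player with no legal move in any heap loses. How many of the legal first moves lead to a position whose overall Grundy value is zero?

3

All heaps use S = {1, 4, 7, 9}:
G(0) = 0
G(1) = mex{0} = 1
G(2) = mex{1} = 0
G(3) = mex{0} = 1
G(4) = mex{1,0} = 2
G(5) = mex{2,1} = 0
G(6) = mex{0,0} = 1
G(7) = mex{1,1,0} = 2
G(8) = mex{2,2,1} = 0
G(9) = mex{0,0,0,0} = 1
G(10) = mex{1,1,1,1} = 0
G(11) = mex{0,2,2,0} = 1
G(12) = mex{1,0,0,1} = 2
G(13) = mex{2,1,1,2} = 0
G(14) = mex{0,0,2,0} = 1
G(15) = mex{1,1,0,1} = 2
G(16) = mex{2,2,1,2} = 0
G(17) = mex{0,0,0,0} = 1
G(18) = mex{1,1,1,1} = 0
G(19) = mex{0,2,2,0} = 1
G(20) = mex{1,0,0,1} = 2
G(21) = mex{2,1,1,2} = 0
Heap A: G(17) = 1.
Heap B: G(15) = 2.
Heap C: G(21) = 0.
Combined Grundy value = 1 ⊕ 2 ⊕ 0 = 3.
A winning move leaves total XOR = 0, i.e. changes one component's Grundy value g to g ⊕ X where X is the current total.
Heap A: need g' = 1⊕3 = 2. Options: 17−1→G=0, 17−4→G=0, 17−7→G=0, 17−9→G=0. Hits: 0.
Heap B: need g' = 2⊕3 = 1. Options: 15−1→G=1, 15−4→G=1, 15−7→G=0, 15−9→G=1. Hits: 3.
Heap C: need g' = 0⊕3 = 3. Options: 21−1→G=2, 21−4→G=1, 21−7→G=1, 21−9→G=2. Hits: 0.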